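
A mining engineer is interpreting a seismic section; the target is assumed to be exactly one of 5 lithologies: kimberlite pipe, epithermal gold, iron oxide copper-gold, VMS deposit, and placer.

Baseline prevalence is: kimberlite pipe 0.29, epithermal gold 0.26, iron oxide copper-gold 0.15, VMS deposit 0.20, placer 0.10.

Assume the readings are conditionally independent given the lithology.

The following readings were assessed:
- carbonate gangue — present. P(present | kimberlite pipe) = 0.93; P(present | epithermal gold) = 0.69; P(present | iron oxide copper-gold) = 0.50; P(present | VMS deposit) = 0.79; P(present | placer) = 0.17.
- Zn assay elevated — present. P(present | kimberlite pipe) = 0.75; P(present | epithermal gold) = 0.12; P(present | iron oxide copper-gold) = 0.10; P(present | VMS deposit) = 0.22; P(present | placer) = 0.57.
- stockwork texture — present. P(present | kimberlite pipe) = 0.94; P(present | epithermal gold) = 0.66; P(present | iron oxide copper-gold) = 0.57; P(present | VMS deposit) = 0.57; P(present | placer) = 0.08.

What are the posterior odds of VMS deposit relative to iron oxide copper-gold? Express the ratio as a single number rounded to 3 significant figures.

4.63

The normalizing constant cancels in an odds ratio, so compute prior × likelihood for the two hypotheses only:
  VMS deposit: 0.20 × 0.79 × 0.22 × 0.57 = 0.019813
  iron oxide copper-gold: 0.15 × 0.50 × 0.10 × 0.57 = 0.004275
Posterior odds = 0.019813 / 0.004275 ≈ 4.63.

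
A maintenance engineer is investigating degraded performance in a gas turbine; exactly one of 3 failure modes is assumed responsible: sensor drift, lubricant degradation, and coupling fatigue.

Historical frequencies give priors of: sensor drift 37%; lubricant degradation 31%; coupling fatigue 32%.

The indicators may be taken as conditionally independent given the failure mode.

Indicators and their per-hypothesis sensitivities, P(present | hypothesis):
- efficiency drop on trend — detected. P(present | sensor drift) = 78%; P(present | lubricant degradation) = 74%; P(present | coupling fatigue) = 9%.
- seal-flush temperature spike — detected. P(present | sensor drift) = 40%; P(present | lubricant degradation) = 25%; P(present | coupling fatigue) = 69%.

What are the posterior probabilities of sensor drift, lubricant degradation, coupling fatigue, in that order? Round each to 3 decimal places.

By Bayes' rule with conditional independence, the unnormalized weight for each hypothesis is prior × ∏ likelihoods:
  sensor drift: 0.37 × 0.78 × 0.40 = 0.11544
  lubricant degradation: 0.31 × 0.74 × 0.25 = 0.05735
  coupling fatigue: 0.32 × 0.09 × 0.69 = 0.019872
The unnormalized weights sum to 0.19266.
P(sensor drift | evidence) = 0.11544 / 0.19266 ≈ 0.599
P(lubricant degradation | evidence) = 0.05735 / 0.19266 ≈ 0.298
P(coupling fatigue | evidence) = 0.019872 / 0.19266 ≈ 0.103

0.599, 0.298, 0.103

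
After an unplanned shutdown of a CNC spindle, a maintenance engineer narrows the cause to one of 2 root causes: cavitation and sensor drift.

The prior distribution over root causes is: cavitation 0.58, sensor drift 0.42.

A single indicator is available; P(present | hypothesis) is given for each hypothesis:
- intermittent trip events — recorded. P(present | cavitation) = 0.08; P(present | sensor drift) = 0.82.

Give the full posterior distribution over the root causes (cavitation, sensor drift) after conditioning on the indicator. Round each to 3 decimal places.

0.119, 0.881

Multiply each prior by the likelihood of the indicator:
  cavitation: 0.58 × 0.08 = 0.0464
  sensor drift: 0.42 × 0.82 = 0.3444
Normalizing constant Z = 0.0464 + 0.3444 = 0.3908.
P(cavitation | evidence) = 0.0464 / 0.3908 ≈ 0.119
P(sensor drift | evidence) = 0.3444 / 0.3908 ≈ 0.881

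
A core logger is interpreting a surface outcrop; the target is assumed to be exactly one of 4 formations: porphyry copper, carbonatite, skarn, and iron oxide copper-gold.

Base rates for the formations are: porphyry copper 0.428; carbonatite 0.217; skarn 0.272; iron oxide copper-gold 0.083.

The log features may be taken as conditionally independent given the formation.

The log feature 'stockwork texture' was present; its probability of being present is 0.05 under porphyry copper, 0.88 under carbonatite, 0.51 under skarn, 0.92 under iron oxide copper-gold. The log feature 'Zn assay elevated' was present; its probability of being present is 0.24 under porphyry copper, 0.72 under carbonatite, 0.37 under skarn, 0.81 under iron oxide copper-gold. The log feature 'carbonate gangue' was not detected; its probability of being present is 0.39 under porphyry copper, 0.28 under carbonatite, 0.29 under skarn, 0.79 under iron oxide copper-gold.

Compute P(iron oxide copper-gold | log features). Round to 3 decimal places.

By Bayes' rule with conditional independence, the unnormalized weight for each hypothesis is prior × ∏ likelihoods (using 1 − P(present | H) for each absent log feature):
  porphyry copper: 0.428 × 0.05 × 0.24 × (1 − 0.39) = 0.003133
  carbonatite: 0.217 × 0.88 × 0.72 × (1 − 0.28) = 0.098994
  skarn: 0.272 × 0.51 × 0.37 × (1 − 0.29) = 0.036442
  iron oxide copper-gold: 0.083 × 0.92 × 0.81 × (1 − 0.79) = 0.012989
The unnormalized weights sum to 0.15156.
P(iron oxide copper-gold | evidence) = 0.012989 / 0.15156 ≈ 0.086.

0.086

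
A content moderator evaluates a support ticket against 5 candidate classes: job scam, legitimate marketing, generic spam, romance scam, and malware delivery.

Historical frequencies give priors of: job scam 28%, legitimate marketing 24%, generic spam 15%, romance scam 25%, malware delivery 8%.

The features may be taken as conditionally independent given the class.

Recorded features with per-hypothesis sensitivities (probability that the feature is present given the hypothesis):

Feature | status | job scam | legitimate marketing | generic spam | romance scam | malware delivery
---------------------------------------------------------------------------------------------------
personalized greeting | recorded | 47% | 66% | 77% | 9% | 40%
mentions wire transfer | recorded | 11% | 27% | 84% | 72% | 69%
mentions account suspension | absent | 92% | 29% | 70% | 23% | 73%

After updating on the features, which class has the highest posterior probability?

For each hypothesis, the unnormalized posterior weight is prior × product of the feature likelihoods (using 1 − P(present | H) for each absent feature):
  job scam: 0.28 × 0.47 × 0.11 × (1 − 0.92) = 0.0011581
  legitimate marketing: 0.24 × 0.66 × 0.27 × (1 − 0.29) = 0.030365
  generic spam: 0.15 × 0.77 × 0.84 × (1 − 0.70) = 0.029106
  romance scam: 0.25 × 0.09 × 0.72 × (1 − 0.23) = 0.012474
  malware delivery: 0.08 × 0.40 × 0.69 × (1 − 0.73) = 0.0059616
Normalizing constant Z = 0.0011581 + 0.030365 + 0.029106 + 0.012474 + 0.0059616 = 0.079065.
P(job scam | evidence) ≈ 0.0011581 / 0.079065 ≈ 0.015
P(legitimate marketing | evidence) ≈ 0.030365 / 0.079065 ≈ 0.384
P(generic spam | evidence) ≈ 0.029106 / 0.079065 ≈ 0.368
P(romance scam | evidence) ≈ 0.012474 / 0.079065 ≈ 0.158
P(malware delivery | evidence) ≈ 0.0059616 / 0.079065 ≈ 0.075
The largest is 0.384, so legitimate marketing is most probable.

legitimate marketing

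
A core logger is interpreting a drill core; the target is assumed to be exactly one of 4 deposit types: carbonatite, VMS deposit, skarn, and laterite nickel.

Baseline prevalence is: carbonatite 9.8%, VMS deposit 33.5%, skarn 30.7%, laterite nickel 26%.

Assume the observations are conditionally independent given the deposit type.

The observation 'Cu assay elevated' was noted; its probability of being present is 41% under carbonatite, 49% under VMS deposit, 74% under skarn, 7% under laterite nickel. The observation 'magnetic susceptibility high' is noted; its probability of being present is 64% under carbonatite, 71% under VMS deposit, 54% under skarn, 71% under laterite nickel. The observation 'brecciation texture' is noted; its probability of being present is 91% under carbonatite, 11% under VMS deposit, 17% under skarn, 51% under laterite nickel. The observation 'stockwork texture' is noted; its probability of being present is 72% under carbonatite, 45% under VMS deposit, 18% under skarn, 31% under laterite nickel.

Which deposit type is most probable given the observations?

Multiply each prior by the joint likelihood of the evidence pattern:
  carbonatite: 0.098 × 0.41 × 0.64 × 0.91 × 0.72 = 0.016849
  VMS deposit: 0.335 × 0.49 × 0.71 × 0.11 × 0.45 = 0.0057691
  skarn: 0.307 × 0.74 × 0.54 × 0.17 × 0.18 = 0.0037539
  laterite nickel: 0.260 × 0.07 × 0.71 × 0.51 × 0.31 = 0.002043
Marginal likelihood of the evidence = 0.028415.
P(carbonatite | evidence) ≈ 0.016849 / 0.028415 ≈ 0.593
P(VMS deposit | evidence) ≈ 0.0057691 / 0.028415 ≈ 0.203
P(skarn | evidence) ≈ 0.0037539 / 0.028415 ≈ 0.132
P(laterite nickel | evidence) ≈ 0.002043 / 0.028415 ≈ 0.072
The largest is 0.593, so carbonatite is most probable.

carbonatite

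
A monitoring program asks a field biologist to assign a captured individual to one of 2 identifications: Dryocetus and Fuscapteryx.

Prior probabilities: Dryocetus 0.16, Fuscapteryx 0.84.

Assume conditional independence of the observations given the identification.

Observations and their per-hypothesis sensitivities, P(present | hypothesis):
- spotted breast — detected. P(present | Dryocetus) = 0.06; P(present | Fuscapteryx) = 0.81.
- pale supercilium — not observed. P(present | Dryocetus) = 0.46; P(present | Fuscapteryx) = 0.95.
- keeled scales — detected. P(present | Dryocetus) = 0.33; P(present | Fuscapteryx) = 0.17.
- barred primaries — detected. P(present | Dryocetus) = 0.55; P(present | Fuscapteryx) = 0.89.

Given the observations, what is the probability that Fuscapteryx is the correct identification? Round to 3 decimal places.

For each hypothesis, the unnormalized posterior weight is prior × product of the observation likelihoods (using 1 − P(present | H) for each absent observation):
  Dryocetus: 0.16 × 0.06 × (1 − 0.46) × 0.33 × 0.55 = 0.0009409
  Fuscapteryx: 0.84 × 0.81 × (1 − 0.95) × 0.17 × 0.89 = 0.0051472
The unnormalized weights sum to 0.0060881.
P(Fuscapteryx | evidence) = 0.0051472 / 0.0060881 ≈ 0.845.

0.845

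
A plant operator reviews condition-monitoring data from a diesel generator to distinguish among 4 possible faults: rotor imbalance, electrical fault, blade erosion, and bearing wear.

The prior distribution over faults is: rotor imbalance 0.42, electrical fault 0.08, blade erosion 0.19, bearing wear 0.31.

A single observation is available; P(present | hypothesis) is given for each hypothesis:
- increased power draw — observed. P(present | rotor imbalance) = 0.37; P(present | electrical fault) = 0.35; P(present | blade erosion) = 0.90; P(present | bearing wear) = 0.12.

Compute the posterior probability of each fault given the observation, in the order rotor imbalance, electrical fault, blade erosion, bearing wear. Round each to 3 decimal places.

0.397, 0.072, 0.437, 0.095

Multiply each prior by the likelihood of the observation:
  rotor imbalance: 0.42 × 0.37 = 0.1554
  electrical fault: 0.08 × 0.35 = 0.028
  blade erosion: 0.19 × 0.90 = 0.171
  bearing wear: 0.31 × 0.12 = 0.0372
Marginal likelihood of the evidence = 0.3916.
P(rotor imbalance | evidence) = 0.1554 / 0.3916 ≈ 0.397
P(electrical fault | evidence) = 0.028 / 0.3916 ≈ 0.072
P(blade erosion | evidence) = 0.171 / 0.3916 ≈ 0.437
P(bearing wear | evidence) = 0.0372 / 0.3916 ≈ 0.095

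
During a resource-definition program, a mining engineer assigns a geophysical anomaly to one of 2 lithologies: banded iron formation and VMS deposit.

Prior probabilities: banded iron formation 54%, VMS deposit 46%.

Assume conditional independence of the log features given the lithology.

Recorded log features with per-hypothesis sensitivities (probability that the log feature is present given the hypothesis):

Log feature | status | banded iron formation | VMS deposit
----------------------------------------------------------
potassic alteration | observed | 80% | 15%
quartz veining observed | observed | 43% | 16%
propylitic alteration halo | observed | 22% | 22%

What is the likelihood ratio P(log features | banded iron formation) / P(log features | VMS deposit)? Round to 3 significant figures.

The Bayes factor is the ratio of the joint likelihoods of the log feature pattern under the two hypotheses.
  banded iron formation: 0.80 × 0.43 × 0.22 = 0.07568
  VMS deposit: 0.15 × 0.16 × 0.22 = 0.00528
Bayes factor = 0.07568 / 0.00528 ≈ 14.3

14.3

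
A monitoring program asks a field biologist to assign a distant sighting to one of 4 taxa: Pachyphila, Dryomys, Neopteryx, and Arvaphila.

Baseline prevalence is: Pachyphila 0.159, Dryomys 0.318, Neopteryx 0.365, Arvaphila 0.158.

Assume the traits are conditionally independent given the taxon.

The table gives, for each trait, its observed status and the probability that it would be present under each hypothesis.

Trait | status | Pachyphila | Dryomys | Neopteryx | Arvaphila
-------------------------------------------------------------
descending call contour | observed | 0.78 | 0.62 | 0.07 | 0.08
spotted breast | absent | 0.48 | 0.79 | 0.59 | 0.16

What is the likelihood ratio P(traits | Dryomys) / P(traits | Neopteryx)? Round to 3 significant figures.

4.54

Joint likelihood of the trait pattern under each hypothesis (using 1 − P(present | H) for each absent trait):
  Dryomys: 0.62 × (1 − 0.79) = 0.1302
  Neopteryx: 0.07 × (1 − 0.59) = 0.0287
Bayes factor = 0.1302 / 0.0287 ≈ 4.54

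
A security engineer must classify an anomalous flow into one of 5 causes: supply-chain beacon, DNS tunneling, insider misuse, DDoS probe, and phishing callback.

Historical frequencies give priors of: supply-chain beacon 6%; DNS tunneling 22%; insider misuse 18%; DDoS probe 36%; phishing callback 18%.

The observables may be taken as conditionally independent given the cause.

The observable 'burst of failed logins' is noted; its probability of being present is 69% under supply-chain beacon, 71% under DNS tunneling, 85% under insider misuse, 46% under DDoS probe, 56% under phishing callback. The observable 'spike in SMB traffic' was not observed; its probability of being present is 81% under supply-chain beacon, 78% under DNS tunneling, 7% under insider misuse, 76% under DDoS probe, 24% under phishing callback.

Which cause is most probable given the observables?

insider misuse

For each hypothesis, the unnormalized posterior weight is prior × product of the observable likelihoods (using 1 − P(present | H) for each absent observable):
  supply-chain beacon: 0.06 × 0.69 × (1 − 0.81) = 0.007866
  DNS tunneling: 0.22 × 0.71 × (1 − 0.78) = 0.034364
  insider misuse: 0.18 × 0.85 × (1 − 0.07) = 0.14229
  DDoS probe: 0.36 × 0.46 × (1 − 0.76) = 0.039744
  phishing callback: 0.18 × 0.56 × (1 − 0.24) = 0.076608
Marginal likelihood of the evidence = 0.30087.
P(supply-chain beacon | evidence) ≈ 0.007866 / 0.30087 ≈ 0.026
P(DNS tunneling | evidence) ≈ 0.034364 / 0.30087 ≈ 0.114
P(insider misuse | evidence) ≈ 0.14229 / 0.30087 ≈ 0.473
P(DDoS probe | evidence) ≈ 0.039744 / 0.30087 ≈ 0.132
P(phishing callback | evidence) ≈ 0.076608 / 0.30087 ≈ 0.255
The largest is 0.473, so insider misuse is most probable.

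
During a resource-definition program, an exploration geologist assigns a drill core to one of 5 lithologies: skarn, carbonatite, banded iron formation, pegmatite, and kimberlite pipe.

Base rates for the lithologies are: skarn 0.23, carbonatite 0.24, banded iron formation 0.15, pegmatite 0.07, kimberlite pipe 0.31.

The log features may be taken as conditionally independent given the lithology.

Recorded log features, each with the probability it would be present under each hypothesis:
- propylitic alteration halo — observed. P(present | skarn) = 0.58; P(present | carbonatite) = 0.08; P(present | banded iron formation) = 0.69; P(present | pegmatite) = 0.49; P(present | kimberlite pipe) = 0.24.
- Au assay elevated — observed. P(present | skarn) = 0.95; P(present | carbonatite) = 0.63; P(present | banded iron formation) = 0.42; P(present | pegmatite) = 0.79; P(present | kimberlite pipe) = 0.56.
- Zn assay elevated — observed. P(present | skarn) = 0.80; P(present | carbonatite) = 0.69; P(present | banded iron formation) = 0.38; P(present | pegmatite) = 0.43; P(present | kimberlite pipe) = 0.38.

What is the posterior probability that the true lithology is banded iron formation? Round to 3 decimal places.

For each hypothesis, the unnormalized posterior weight is prior × product of the log feature likelihoods:
  skarn: 0.23 × 0.58 × 0.95 × 0.80 = 0.10138
  carbonatite: 0.24 × 0.08 × 0.63 × 0.69 = 0.0083462
  banded iron formation: 0.15 × 0.69 × 0.42 × 0.38 = 0.016519
  pegmatite: 0.07 × 0.49 × 0.79 × 0.43 = 0.011652
  kimberlite pipe: 0.31 × 0.24 × 0.56 × 0.38 = 0.015832
The unnormalized weights sum to 0.15373.
P(banded iron formation | evidence) = 0.016519 / 0.15373 ≈ 0.107.

0.107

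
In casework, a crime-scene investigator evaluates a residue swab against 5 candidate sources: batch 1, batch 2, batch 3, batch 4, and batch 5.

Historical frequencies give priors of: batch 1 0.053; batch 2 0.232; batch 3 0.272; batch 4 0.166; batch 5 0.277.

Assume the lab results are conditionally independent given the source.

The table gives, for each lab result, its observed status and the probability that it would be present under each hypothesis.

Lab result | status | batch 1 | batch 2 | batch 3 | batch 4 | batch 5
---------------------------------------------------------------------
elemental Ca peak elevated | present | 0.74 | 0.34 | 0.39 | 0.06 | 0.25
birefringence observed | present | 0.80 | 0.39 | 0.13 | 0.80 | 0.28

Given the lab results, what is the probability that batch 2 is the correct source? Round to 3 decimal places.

Multiply each prior by the joint likelihood of the lab result pattern:
  batch 1: 0.053 × 0.74 × 0.80 = 0.031376
  batch 2: 0.232 × 0.34 × 0.39 = 0.030763
  batch 3: 0.272 × 0.39 × 0.13 = 0.01379
  batch 4: 0.166 × 0.06 × 0.80 = 0.007968
  batch 5: 0.277 × 0.25 × 0.28 = 0.01939
Marginal likelihood of the evidence = 0.10329.
P(batch 2 | evidence) = 0.030763 / 0.10329 ≈ 0.298.

0.298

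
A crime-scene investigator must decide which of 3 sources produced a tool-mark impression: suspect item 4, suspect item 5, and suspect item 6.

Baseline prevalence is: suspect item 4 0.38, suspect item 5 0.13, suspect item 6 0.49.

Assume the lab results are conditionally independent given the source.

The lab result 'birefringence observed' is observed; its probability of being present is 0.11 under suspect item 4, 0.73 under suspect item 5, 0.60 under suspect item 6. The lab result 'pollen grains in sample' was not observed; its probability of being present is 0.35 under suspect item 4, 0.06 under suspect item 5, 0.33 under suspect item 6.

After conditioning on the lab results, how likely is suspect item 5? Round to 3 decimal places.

0.285

Multiply each prior by the joint likelihood of the lab result pattern (using 1 − P(present | H) for each absent lab result):
  suspect item 4: 0.38 × 0.11 × (1 − 0.35) = 0.02717
  suspect item 5: 0.13 × 0.73 × (1 − 0.06) = 0.089206
  suspect item 6: 0.49 × 0.60 × (1 − 0.33) = 0.19698
Normalizing constant Z = 0.02717 + 0.089206 + 0.19698 = 0.31336.
P(suspect item 5 | evidence) = 0.089206 / 0.31336 ≈ 0.285.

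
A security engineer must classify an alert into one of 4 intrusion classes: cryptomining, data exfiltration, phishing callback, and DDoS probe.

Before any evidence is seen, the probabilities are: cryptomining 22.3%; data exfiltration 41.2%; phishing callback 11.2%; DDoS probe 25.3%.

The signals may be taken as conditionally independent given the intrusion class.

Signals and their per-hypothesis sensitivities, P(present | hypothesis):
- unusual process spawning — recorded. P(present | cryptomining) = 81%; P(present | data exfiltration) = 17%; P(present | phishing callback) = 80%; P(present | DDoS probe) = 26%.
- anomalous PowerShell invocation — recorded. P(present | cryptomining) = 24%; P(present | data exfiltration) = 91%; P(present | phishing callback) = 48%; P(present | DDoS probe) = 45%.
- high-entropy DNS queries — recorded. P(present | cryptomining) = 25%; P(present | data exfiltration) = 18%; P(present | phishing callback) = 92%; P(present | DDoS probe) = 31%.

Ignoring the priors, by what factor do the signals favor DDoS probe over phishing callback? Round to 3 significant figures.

Joint likelihood of the signal pattern under each hypothesis:
  DDoS probe: 0.26 × 0.45 × 0.31 = 0.03627
  phishing callback: 0.80 × 0.48 × 0.92 = 0.35328
Bayes factor = 0.03627 / 0.35328 ≈ 0.103

0.103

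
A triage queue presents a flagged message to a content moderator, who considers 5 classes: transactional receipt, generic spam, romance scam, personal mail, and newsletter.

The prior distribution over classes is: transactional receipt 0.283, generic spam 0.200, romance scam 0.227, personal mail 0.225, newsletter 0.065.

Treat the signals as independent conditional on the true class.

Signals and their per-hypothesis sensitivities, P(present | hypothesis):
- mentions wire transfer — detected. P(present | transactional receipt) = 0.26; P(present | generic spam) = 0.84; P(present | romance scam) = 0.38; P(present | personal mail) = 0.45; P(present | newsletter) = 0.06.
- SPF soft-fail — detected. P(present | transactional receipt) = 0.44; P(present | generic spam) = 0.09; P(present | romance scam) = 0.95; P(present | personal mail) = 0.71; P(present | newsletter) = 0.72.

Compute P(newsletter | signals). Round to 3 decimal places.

0.014

For each hypothesis, the unnormalized posterior weight is prior × product of the signal likelihoods:
  transactional receipt: 0.283 × 0.26 × 0.44 = 0.032375
  generic spam: 0.200 × 0.84 × 0.09 = 0.01512
  romance scam: 0.227 × 0.38 × 0.95 = 0.081947
  personal mail: 0.225 × 0.45 × 0.71 = 0.071888
  newsletter: 0.065 × 0.06 × 0.72 = 0.002808
Normalizing constant Z = 0.032375 + 0.01512 + 0.081947 + 0.071888 + 0.002808 = 0.20414.
P(newsletter | evidence) = 0.002808 / 0.20414 ≈ 0.014.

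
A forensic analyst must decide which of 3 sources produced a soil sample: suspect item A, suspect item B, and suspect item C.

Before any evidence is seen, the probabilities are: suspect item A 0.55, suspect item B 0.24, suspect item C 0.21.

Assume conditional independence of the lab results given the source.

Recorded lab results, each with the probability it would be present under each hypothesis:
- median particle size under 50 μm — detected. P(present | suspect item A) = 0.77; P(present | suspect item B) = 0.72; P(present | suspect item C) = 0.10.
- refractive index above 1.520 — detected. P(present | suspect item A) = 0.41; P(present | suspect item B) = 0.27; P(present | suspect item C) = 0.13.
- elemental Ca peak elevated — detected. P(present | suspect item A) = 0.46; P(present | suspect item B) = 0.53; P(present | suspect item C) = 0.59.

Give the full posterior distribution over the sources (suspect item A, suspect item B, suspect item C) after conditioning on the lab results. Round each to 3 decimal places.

For each hypothesis, the unnormalized posterior weight is prior × product of the lab result likelihoods:
  suspect item A: 0.55 × 0.77 × 0.41 × 0.46 = 0.079872
  suspect item B: 0.24 × 0.72 × 0.27 × 0.53 = 0.024728
  suspect item C: 0.21 × 0.10 × 0.13 × 0.59 = 0.0016107
Marginal likelihood of the evidence = 0.10621.
P(suspect item A | evidence) = 0.079872 / 0.10621 ≈ 0.752
P(suspect item B | evidence) = 0.024728 / 0.10621 ≈ 0.233
P(suspect item C | evidence) = 0.0016107 / 0.10621 ≈ 0.015

0.752, 0.233, 0.015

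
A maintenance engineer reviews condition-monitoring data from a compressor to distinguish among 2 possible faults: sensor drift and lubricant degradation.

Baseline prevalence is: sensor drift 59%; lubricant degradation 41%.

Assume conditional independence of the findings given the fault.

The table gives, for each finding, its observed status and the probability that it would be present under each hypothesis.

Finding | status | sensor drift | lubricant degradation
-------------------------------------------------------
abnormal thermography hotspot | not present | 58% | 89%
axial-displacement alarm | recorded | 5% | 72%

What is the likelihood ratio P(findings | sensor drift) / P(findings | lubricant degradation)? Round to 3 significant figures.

0.265

Take the product of per-finding likelihoods under each hypothesis (using 1 − P(present | H) for each absent finding), then divide.
  sensor drift: (1 − 0.58) × 0.05 = 0.021
  lubricant degradation: (1 − 0.89) × 0.72 = 0.0792
Bayes factor = 0.021 / 0.0792 ≈ 0.265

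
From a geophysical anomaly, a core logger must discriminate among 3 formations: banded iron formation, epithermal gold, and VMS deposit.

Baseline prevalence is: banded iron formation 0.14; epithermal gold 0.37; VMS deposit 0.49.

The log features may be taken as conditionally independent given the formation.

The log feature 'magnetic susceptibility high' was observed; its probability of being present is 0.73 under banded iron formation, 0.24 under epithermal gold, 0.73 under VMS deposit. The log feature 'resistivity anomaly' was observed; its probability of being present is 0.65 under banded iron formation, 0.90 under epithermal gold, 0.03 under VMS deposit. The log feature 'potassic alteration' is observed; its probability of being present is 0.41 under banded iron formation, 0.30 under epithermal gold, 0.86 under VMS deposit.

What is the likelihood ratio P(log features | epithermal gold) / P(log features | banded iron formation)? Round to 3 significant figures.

0.333

The Bayes factor is the ratio of the joint likelihoods of the log feature pattern under the two hypotheses.
  epithermal gold: 0.24 × 0.90 × 0.30 = 0.0648
  banded iron formation: 0.73 × 0.65 × 0.41 = 0.19454
Bayes factor = 0.0648 / 0.19454 ≈ 0.333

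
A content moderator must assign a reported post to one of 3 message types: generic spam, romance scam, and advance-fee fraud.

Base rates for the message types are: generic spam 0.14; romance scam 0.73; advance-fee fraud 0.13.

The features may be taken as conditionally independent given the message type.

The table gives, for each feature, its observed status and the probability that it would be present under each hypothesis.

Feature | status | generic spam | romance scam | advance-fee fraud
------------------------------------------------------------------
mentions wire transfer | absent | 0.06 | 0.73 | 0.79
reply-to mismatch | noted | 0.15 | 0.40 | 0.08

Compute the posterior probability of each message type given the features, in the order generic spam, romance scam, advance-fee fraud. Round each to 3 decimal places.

By Bayes' rule with conditional independence, the unnormalized weight for each hypothesis is prior × ∏ likelihoods (using 1 − P(present | H) for each absent feature):
  generic spam: 0.14 × (1 − 0.06) × 0.15 = 0.01974
  romance scam: 0.73 × (1 − 0.73) × 0.40 = 0.07884
  advance-fee fraud: 0.13 × (1 − 0.79) × 0.08 = 0.002184
Normalizing constant Z = 0.01974 + 0.07884 + 0.002184 = 0.10076.
P(generic spam | evidence) = 0.01974 / 0.10076 ≈ 0.196
P(romance scam | evidence) = 0.07884 / 0.10076 ≈ 0.782
P(advance-fee fraud | evidence) = 0.002184 / 0.10076 ≈ 0.022

0.196, 0.782, 0.022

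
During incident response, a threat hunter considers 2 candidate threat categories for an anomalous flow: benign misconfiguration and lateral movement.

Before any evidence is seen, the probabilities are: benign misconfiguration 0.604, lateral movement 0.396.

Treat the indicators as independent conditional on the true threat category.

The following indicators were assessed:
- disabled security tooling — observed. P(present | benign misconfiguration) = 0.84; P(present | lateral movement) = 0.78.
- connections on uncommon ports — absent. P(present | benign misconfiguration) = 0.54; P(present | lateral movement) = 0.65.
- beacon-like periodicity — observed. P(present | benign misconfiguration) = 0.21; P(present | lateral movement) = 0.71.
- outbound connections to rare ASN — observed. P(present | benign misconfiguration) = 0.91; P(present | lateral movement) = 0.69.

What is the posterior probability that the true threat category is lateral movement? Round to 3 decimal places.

By Bayes' rule with conditional independence, the unnormalized weight for each hypothesis is prior × ∏ likelihoods (using 1 − P(present | H) for each absent indicator):
  benign misconfiguration: 0.604 × 0.84 × (1 − 0.54) × 0.21 × 0.91 = 0.0446
  lateral movement: 0.396 × 0.78 × (1 − 0.65) × 0.71 × 0.69 = 0.052962
Normalizing constant Z = 0.0446 + 0.052962 = 0.097562.
P(lateral movement | evidence) = 0.052962 / 0.097562 ≈ 0.543.

0.543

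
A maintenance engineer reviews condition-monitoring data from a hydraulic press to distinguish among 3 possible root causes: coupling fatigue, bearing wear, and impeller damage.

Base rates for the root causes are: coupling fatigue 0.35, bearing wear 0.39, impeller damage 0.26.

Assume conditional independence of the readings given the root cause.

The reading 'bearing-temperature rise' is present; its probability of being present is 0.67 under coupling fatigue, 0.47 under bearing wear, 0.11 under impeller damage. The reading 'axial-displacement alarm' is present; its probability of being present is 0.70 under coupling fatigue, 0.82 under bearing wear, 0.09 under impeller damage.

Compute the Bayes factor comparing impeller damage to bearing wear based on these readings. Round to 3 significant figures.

0.0257

Joint likelihood of the reading pattern under each hypothesis:
  impeller damage: 0.11 × 0.09 = 0.0099
  bearing wear: 0.47 × 0.82 = 0.3854
Bayes factor = 0.0099 / 0.3854 ≈ 0.0257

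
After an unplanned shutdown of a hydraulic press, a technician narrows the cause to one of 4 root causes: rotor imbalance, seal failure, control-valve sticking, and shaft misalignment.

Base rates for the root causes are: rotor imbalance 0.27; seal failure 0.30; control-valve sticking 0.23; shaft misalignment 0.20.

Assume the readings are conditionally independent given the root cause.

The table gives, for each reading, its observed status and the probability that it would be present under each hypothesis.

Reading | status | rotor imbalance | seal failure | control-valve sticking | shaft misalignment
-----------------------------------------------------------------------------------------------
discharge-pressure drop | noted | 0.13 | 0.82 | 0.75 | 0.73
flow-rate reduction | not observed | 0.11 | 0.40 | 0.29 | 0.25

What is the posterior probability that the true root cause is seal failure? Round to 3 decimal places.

Multiply each prior by the joint likelihood of the reading pattern (using 1 − P(present | H) for each absent reading):
  rotor imbalance: 0.27 × 0.13 × (1 − 0.11) = 0.031239
  seal failure: 0.30 × 0.82 × (1 − 0.40) = 0.1476
  control-valve sticking: 0.23 × 0.75 × (1 − 0.29) = 0.12248
  shaft misalignment: 0.20 × 0.73 × (1 − 0.25) = 0.1095
The unnormalized weights sum to 0.41081.
P(seal failure | evidence) = 0.1476 / 0.41081 ≈ 0.359.

0.359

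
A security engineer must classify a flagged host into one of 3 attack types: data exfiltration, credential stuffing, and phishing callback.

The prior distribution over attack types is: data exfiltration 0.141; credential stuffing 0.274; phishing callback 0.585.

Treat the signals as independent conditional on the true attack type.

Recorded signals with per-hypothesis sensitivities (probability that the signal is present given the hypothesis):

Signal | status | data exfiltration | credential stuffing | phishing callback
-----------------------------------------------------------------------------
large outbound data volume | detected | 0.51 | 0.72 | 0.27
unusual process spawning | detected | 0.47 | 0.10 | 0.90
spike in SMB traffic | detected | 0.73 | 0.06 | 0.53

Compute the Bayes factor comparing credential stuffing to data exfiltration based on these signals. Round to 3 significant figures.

0.0247

Joint likelihood of the signal pattern under each hypothesis:
  credential stuffing: 0.72 × 0.10 × 0.06 = 0.00432
  data exfiltration: 0.51 × 0.47 × 0.73 = 0.17498
Bayes factor = 0.00432 / 0.17498 ≈ 0.0247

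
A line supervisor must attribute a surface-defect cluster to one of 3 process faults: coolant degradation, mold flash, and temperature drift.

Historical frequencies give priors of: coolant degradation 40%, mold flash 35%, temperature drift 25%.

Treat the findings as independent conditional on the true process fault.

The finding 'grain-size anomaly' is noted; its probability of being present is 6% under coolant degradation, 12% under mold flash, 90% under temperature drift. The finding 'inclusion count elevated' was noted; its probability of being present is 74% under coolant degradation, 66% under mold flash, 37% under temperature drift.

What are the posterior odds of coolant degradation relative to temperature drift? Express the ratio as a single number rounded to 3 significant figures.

The normalizing constant cancels in an odds ratio, so compute prior × likelihood for the two hypotheses only:
  coolant degradation: 0.40 × 0.06 × 0.74 = 0.01776
  temperature drift: 0.25 × 0.90 × 0.37 = 0.08325
Odds(coolant degradation : temperature drift) = 0.01776 / 0.08325 ≈ 0.213.

0.213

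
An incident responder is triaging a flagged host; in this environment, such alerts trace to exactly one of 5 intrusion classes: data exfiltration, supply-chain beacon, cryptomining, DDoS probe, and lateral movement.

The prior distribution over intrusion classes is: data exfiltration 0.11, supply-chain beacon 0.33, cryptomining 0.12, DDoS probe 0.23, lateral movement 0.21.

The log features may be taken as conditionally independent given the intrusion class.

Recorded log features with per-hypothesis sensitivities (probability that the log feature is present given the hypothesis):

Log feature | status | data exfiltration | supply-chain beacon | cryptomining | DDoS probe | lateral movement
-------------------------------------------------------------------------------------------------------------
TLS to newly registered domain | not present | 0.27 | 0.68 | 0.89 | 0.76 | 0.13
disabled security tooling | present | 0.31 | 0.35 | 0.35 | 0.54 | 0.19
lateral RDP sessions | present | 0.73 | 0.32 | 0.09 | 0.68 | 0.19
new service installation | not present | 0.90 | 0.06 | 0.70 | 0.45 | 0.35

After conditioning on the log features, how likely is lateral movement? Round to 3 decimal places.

Multiply each prior by the joint likelihood of the log feature pattern (using 1 − P(present | H) for each absent log feature):
  data exfiltration: 0.11 × (1 − 0.27) × 0.31 × 0.73 × (1 − 0.90) = 0.0018172
  supply-chain beacon: 0.33 × (1 − 0.68) × 0.35 × 0.32 × (1 − 0.06) = 0.011118
  cryptomining: 0.12 × (1 − 0.89) × 0.35 × 0.09 × (1 − 0.70) = 0.00012474
  DDoS probe: 0.23 × (1 − 0.76) × 0.54 × 0.68 × (1 − 0.45) = 0.011148
  lateral movement: 0.21 × (1 − 0.13) × 0.19 × 0.19 × (1 − 0.35) = 0.0042871
The unnormalized weights sum to 0.028495.
P(lateral movement | evidence) = 0.0042871 / 0.028495 ≈ 0.150.

0.150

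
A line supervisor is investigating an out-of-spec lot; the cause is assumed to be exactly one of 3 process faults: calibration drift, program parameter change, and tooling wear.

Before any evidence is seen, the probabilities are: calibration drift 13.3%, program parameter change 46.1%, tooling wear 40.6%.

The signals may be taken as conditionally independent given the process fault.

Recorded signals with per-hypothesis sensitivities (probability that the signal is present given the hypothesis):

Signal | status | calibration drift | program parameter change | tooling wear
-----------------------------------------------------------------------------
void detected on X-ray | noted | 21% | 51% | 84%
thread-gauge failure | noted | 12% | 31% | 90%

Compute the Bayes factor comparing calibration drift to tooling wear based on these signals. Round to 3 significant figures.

0.0333

The Bayes factor is the ratio of the joint likelihoods of the signal pattern under the two hypotheses.
  calibration drift: 0.21 × 0.12 = 0.0252
  tooling wear: 0.84 × 0.90 = 0.756
Bayes factor = 0.0252 / 0.756 ≈ 0.0333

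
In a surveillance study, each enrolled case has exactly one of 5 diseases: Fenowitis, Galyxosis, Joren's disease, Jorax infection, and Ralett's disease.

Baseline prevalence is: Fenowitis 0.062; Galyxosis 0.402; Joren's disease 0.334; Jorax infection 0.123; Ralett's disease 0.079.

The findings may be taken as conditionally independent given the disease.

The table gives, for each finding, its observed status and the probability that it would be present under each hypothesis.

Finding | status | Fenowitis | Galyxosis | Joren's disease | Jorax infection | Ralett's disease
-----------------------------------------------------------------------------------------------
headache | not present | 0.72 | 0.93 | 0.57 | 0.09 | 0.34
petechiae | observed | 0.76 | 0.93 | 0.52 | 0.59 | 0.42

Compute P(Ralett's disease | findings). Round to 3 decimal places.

0.108

Multiply each prior by the joint likelihood of the evidence pattern (using 1 − P(present | H) for each absent finding):
  Fenowitis: 0.062 × (1 − 0.72) × 0.76 = 0.013194
  Galyxosis: 0.402 × (1 − 0.93) × 0.93 = 0.02617
  Joren's disease: 0.334 × (1 − 0.57) × 0.52 = 0.074682
  Jorax infection: 0.123 × (1 − 0.09) × 0.59 = 0.066039
  Ralett's disease: 0.079 × (1 − 0.34) × 0.42 = 0.021899
Normalizing constant Z = 0.013194 + 0.02617 + 0.074682 + 0.066039 + 0.021899 = 0.20198.
P(Ralett's disease | evidence) = 0.021899 / 0.20198 ≈ 0.108.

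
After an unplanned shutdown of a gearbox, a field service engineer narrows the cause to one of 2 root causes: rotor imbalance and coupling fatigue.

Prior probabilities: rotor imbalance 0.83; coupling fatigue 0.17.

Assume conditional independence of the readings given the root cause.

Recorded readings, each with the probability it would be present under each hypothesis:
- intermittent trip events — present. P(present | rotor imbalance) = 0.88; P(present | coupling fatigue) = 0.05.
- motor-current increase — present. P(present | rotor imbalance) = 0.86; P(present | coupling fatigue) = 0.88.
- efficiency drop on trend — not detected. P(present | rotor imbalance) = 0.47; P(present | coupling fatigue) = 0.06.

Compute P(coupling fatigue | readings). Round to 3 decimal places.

0.021

By Bayes' rule with conditional independence, the unnormalized weight for each hypothesis is prior × ∏ likelihoods (using 1 − P(present | H) for each absent reading):
  rotor imbalance: 0.83 × 0.88 × 0.86 × (1 − 0.47) = 0.33292
  coupling fatigue: 0.17 × 0.05 × 0.88 × (1 − 0.06) = 0.0070312
Marginal likelihood of the evidence = 0.33995.
P(coupling fatigue | evidence) = 0.0070312 / 0.33995 ≈ 0.021.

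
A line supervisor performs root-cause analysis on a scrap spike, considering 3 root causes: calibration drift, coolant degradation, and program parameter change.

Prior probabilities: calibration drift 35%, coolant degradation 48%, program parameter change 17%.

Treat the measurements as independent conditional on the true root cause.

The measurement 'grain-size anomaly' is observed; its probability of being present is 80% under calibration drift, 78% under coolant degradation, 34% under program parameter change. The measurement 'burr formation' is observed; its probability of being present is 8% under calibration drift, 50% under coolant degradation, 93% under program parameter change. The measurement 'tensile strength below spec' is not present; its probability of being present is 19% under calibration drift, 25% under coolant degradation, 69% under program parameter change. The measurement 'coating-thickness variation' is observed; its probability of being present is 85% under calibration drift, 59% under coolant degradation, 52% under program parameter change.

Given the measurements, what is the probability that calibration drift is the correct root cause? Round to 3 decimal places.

By Bayes' rule with conditional independence, the unnormalized weight for each hypothesis is prior × ∏ likelihoods (using 1 − P(present | H) for each absent measurement):
  calibration drift: 0.35 × 0.80 × 0.08 × (1 − 0.19) × 0.85 = 0.015422
  coolant degradation: 0.48 × 0.78 × 0.50 × (1 − 0.25) × 0.59 = 0.082836
  program parameter change: 0.17 × 0.34 × 0.93 × (1 − 0.69) × 0.52 = 0.0086651
Normalizing constant Z = 0.015422 + 0.082836 + 0.0086651 = 0.10692.
P(calibration drift | evidence) = 0.015422 / 0.10692 ≈ 0.144.

0.144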